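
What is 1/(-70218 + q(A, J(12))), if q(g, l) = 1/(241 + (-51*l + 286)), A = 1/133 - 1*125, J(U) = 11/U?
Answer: -1921/134888774 ≈ -1.4241e-5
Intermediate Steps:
A = -16624/133 (A = 1/133 - 125 = -16624/133 ≈ -124.99)
q(g, l) = 1/(527 - 51*l) (q(g, l) = 1/(241 + (286 - 51*l)) = 1/(527 - 51*l))
1/(-70218 + q(A, J(12))) = 1/(-70218 - 1/(-527 + 51*(11/12))) = 1/(-70218 - 1/(-527 + 187/4)) = 1/(-70218 - 1/(-1921/4)) = 1/(-70218 - 1*(-4/1921)) = 1/(-70218 + 4/1921) = 1/(-134888774/1921) = -1921/134888774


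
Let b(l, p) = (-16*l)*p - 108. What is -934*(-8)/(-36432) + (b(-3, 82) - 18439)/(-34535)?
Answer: 17141402/78636195 ≈ 0.21798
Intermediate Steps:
b(l, p) = -108 - 16*l*p (b(l, p) = -16*l*p - 108 = -108 - 16*l*p)
-934*(-8)/(-36432) + (b(-3, 82) - 18439)/(-34535) = -934*(-8)/(-36432) + ((-108 - 16*(-3)*82) - 18439)/(-34535) = 7472*(-1/36432) + ((-108 + 3936) - 18439)*(-1/34535) = -467/2277 + (3828 - 18439)*(-1/34535) = -467/2277 - 14611*(-1/34535) = -467/2277 + 14611/34535 = 17141402/78636195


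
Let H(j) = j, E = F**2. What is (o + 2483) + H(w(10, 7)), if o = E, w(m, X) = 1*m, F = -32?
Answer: 3517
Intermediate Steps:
w(m, X) = m
E = 1024 (E = (-32)**2 = 1024)
o = 1024
(o + 2483) + H(w(10, 7)) = (1024 + 2483) + 10 = 3507 + 10 = 3517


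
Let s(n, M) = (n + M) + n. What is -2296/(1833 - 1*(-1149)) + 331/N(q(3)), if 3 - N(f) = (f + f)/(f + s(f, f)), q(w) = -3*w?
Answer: 140186/1065 ≈ 131.63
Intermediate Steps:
s(n, M) = M + 2*n (s(n, M) = (M + n) + n = M + 2*n)
N(f) = 5/2 (N(f) = 3 - (f + f)/(f + (f + 2*f)) = 3 - 2*f/(f + 3*f) = 3 - 2*f/(4*f) = 3 - 2*f*1/(4*f) = 3 - 1*1/2 = 3 - 1/2 = 5/2)
-2296/(1833 - 1*(-1149)) + 331/N(q(3)) = -2296/(1833 - 1*(-1149)) + 331/(5/2) = -2296/(1833 + 1149) + 331*(2/5) = -2296/2982 + 662/5 = -2296*1/2982 + 662/5 = -164/213 + 662/5 = 140186/1065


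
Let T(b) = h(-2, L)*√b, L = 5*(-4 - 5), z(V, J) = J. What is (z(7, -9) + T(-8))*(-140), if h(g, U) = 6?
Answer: 1260 - 1680*I*√2 ≈ 1260.0 - 2375.9*I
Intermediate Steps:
L = -45 (L = 5*(-9) = -45)
T(b) = 6*√b
(z(7, -9) + T(-8))*(-140) = (-9 + 6*√(-8))*(-140) = (-9 + 6*(2*I*√2))*(-140) = (-9 + 12*I*√2)*(-140) = 1260 - 1680*I*√2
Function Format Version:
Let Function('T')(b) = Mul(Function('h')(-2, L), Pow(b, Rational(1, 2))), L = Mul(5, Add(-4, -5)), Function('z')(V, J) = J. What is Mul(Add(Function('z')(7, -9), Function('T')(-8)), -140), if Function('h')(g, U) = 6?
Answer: Add(1260, Mul(-1680, I, Pow(2, Rational(1, 2)))) ≈ Add(1260.0, Mul(-2375.9, I))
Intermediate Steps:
L = -45 (L = Mul(5, -9) = -45)
Function('T')(b) = Mul(6, Pow(b, Rational(1, 2)))
Mul(Add(Function('z')(7, -9), Function('T')(-8)), -140) = Mul(Add(-9, Mul(6, Pow(-8, Rational(1, 2)))), -140) = Mul(Add(-9, Mul(6, Mul(2, I, Pow(2, Rational(1, 2))))), -140) = Mul(Add(-9, Mul(12, I, Pow(2, Rational(1, 2)))), -140) = Add(1260, Mul(-1680, I, Pow(2, Rational(1, 2))))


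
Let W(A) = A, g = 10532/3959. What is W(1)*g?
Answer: 10532/3959 ≈ 2.6603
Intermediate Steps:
g = 10532/3959 (g = 10532*(1/3959) = 10532/3959 ≈ 2.6603)
W(1)*g = 1*(10532/3959) = 10532/3959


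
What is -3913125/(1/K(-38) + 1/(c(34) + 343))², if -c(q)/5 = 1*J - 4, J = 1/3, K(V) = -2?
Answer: -4598141010000/290521 ≈ -1.5827e+7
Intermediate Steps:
J = ⅓ ≈ 0.33333
c(q) = 55/3 (c(q) = -5*(1*(⅓) - 4) = -5*(⅓ - 4) = -5*(-11/3) = 55/3)
-3913125/(1/K(-38) + 1/(c(34) + 343))² = -3913125/(1/(-2) + 1/(55/3 + 343))² = -3913125/(-½ + 1/(1084/3))² = -3913125/(-½ + 3/1084)² = -3913125/((-539/1084)²) = -3913125/290521/1175056 = -3913125*1175056/290521 = -4598141010000/290521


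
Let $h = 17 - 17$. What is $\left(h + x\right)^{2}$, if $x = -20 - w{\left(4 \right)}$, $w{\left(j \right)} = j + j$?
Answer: $784$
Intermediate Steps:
$w{\left(j \right)} = 2 j$
$h = 0$ ($h = 17 - 17 = 0$)
$x = -28$ ($x = -20 - 2 \cdot 4 = -20 - 8 = -28$)
$\left(h + x\right)^{2} = \left(0 - 28\right)^{2} = \left(-28\right)^{2} = 784$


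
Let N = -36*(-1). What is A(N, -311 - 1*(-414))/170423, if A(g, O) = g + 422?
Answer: 458/170423 ≈ 0.0026874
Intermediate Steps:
N = 36
A(g, O) = 422 + g
A(N, -311 - 1*(-414))/170423 = (422 + 36)/170423 = 458*(1/170423) = 458/170423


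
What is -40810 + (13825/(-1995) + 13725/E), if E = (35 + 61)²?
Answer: -2382315635/58368 ≈ -40815.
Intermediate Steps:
E = 9216 (E = 96² = 9216)
-40810 + (13825/(-1995) + 13725/E) = -40810 + (13825/(-1995) + 13725/9216) = -40810 + (13825*(-1/1995) + 13725*(1/9216)) = -40810 + (-395/57 + 1525/1024) = -40810 - 317555/58368 = -2382315635/58368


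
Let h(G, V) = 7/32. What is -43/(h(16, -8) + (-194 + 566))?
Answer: -32/277 ≈ -0.11552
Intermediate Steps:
h(G, V) = 7/32 (h(G, V) = 7*(1/32) = 7/32)
-43/(h(16, -8) + (-194 + 566)) = -43/(7/32 + (-194 + 566)) = -43/(7/32 + 372) = -43/11911/32 = -43*32/11911 = -32/277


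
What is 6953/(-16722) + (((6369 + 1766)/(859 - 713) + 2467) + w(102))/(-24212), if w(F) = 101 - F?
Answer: -15367538359/29555733672 ≈ -0.51995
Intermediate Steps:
6953/(-16722) + (((6369 + 1766)/(859 - 713) + 2467) + w(102))/(-24212) = 6953/(-16722) + (((6369 + 1766)/(859 - 713) + 2467) + (101 - 1*102))/(-24212) = 6953*(-1/16722) + ((8135/146 + 2467) + (101 - 102))*(-1/24212) = -6953/16722 + ((8135*(1/146) + 2467) - 1)*(-1/24212) = -6953/16722 + ((8135/146 + 2467) - 1)*(-1/24212) = -6953/16722 + (368317/146 - 1)*(-1/24212) = -6953/16722 + (368171/146)*(-1/24212) = -6953/16722 - 368171/3534952 = -15367538359/29555733672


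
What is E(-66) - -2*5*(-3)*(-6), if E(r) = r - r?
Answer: 180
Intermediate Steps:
E(r) = 0
E(-66) - -2*5*(-3)*(-6) = 0 - -2*5*(-3)*(-6) = 0 - (-10*(-3))*(-6) = 0 - 30*(-6) = 0 - 1*(-180) = 0 + 180 = 180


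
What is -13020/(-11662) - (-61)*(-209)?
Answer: -10618987/833 ≈ -12748.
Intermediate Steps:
-13020/(-11662) - (-61)*(-209) = -13020*(-1/11662) - 1*12749 = 930/833 - 12749 = -10618987/833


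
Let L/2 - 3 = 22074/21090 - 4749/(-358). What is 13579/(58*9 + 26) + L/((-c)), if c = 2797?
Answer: 23884799472659/964387083860 ≈ 24.767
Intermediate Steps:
L = 21784927/629185 (L = 6 + 2*(22074/21090 - 4749/(-358)) = 6 + 2*(22074*(1/21090) - 4749*(-1/358)) = 6 + 2*(3679/3515 + 4749/358) = 6 + 2*(18009817/1258370) = 6 + 18009817/629185 = 21784927/629185 ≈ 34.624)
13579/(58*9 + 26) + L/((-c)) = 13579/(58*9 + 26) + 21784927/(629185*((-1*2797))) = 13579/(522 + 26) + (21784927/629185)/(-2797) = 13579/548 + (21784927/629185)*(-1/2797) = 13579*(1/548) - 21784927/1759830445 = 13579/548 - 21784927/1759830445 = 23884799472659/964387083860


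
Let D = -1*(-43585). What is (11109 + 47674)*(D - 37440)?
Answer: 361221535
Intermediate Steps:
D = 43585
(11109 + 47674)*(D - 37440) = (11109 + 47674)*(43585 - 37440) = 58783*6145 = 361221535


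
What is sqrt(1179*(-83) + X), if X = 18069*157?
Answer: 4*sqrt(171186) ≈ 1655.0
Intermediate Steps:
X = 2836833
sqrt(1179*(-83) + X) = sqrt(1179*(-83) + 2836833) = sqrt(-97857 + 2836833) = sqrt(2738976) = 4*sqrt(171186)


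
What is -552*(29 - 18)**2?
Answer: -66792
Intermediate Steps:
-552*(29 - 18)**2 = -552*11**2 = -552*121 = -66792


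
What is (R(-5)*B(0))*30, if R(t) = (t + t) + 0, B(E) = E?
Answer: 0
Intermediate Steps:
R(t) = 2*t (R(t) = 2*t + 0 = 2*t)
(R(-5)*B(0))*30 = ((2*(-5))*0)*30 = -10*0*30 = 0*30 = 0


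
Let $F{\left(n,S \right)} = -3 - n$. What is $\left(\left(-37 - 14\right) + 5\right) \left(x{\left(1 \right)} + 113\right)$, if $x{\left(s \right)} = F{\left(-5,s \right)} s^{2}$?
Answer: $-5290$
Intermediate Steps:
$x{\left(s \right)} = 2 s^{2}$ ($x{\left(s \right)} = \left(-3 - -5\right) s^{2} = \left(-3 + 5\right) s^{2} = 2 s^{2}$)
$\left(\left(-37 - 14\right) + 5\right) \left(x{\left(1 \right)} + 113\right) = \left(\left(-37 - 14\right) + 5\right) \left(2 \cdot 1^{2} + 113\right) = \left(-51 + 5\right) \left(2 \cdot 1 + 113\right) = - 46 \left(2 + 113\right) = \left(-46\right) 115 = -5290$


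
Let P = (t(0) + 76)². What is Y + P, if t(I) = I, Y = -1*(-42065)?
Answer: 47841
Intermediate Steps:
Y = 42065
P = 5776 (P = (0 + 76)² = 76² = 5776)
Y + P = 42065 + 5776 = 47841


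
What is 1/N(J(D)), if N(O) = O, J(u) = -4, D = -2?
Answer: -1/4 ≈ -0.25000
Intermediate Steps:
1/N(J(D)) = 1/(-4) = -1/4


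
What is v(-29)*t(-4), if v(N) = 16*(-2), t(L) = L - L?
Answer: 0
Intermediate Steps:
t(L) = 0
v(N) = -32
v(-29)*t(-4) = -32*0 = 0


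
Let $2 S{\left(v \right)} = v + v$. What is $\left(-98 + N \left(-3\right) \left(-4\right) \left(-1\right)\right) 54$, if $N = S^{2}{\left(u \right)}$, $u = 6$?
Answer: $-28620$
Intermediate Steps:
$S{\left(v \right)} = v$ ($S{\left(v \right)} = \frac{v + v}{2} = \frac{2 v}{2} = v$)
$N = 36$ ($N = 6^{2} = 36$)
$\left(-98 + N \left(-3\right) \left(-4\right) \left(-1\right)\right) 54 = \left(-98 + 36 \left(-3\right) \left(-4\right) \left(-1\right)\right) 54 = \left(-98 + 36 \cdot 12 \left(-1\right)\right) 54 = \left(-98 + 36 \left(-12\right)\right) 54 = \left(-98 - 432\right) 54 = \left(-530\right) 54 = -28620$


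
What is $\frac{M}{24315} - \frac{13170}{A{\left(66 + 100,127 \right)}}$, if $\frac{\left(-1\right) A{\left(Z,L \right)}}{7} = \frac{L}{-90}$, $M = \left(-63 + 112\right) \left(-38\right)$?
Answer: $- \frac{28822224818}{21616035} \approx -1333.4$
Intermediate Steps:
$M = -1862$ ($M = 49 \left(-38\right) = -1862$)
$A{\left(Z,L \right)} = \frac{7 L}{90}$ ($A{\left(Z,L \right)} = - 7 \frac{L}{-90} = - 7 L \left(- \frac{1}{90}\right) = - 7 \left(- \frac{L}{90}\right) = \frac{7 L}{90}$)
$\frac{M}{24315} - \frac{13170}{A{\left(66 + 100,127 \right)}} = - \frac{1862}{24315} - \frac{13170}{\frac{7}{90} \cdot 127} = \left(-1862\right) \frac{1}{24315} - \frac{13170}{\frac{889}{90}} = - \frac{1862}{24315} - \frac{1185300}{889} = - \frac{28822224818}{21616035}$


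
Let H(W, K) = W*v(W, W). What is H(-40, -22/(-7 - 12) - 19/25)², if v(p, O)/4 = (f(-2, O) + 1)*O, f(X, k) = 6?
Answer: 2007040000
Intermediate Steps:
v(p, O) = 28*O (v(p, O) = 4*((6 + 1)*O) = 4*(7*O) = 28*O)
H(W, K) = 28*W² (H(W, K) = W*(28*W) = 28*W²)
H(-40, -22/(-7 - 12) - 19/25)² = (28*(-40)²)² = (28*1600)² = 44800² = 2007040000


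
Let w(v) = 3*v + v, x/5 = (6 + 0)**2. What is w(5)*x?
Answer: 3600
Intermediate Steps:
x = 180 (x = 5*(6 + 0)**2 = 5*6**2 = 5*36 = 180)
w(v) = 4*v
w(5)*x = (4*5)*180 = 20*180 = 3600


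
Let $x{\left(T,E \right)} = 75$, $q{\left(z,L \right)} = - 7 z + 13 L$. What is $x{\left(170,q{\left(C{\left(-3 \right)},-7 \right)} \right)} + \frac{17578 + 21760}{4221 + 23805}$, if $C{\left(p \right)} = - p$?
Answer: $\frac{1070644}{14013} \approx 76.404$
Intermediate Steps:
$x{\left(170,q{\left(C{\left(-3 \right)},-7 \right)} \right)} + \frac{17578 + 21760}{4221 + 23805} = 75 + \frac{17578 + 21760}{4221 + 23805} = 75 + \frac{39338}{28026} = 75 + 39338 \cdot \frac{1}{28026} = 75 + \frac{19669}{14013} = \frac{1070644}{14013}$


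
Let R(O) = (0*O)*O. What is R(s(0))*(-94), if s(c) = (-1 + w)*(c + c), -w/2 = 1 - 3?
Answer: 0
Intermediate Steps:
w = 4 (w = -2*(1 - 3) = -2*(-2) = 4)
s(c) = 6*c (s(c) = (-1 + 4)*(c + c) = 3*(2*c) = 6*c)
R(O) = 0 (R(O) = 0*O = 0)
R(s(0))*(-94) = 0*(-94) = 0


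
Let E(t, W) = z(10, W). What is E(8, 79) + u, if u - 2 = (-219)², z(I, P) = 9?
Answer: 47972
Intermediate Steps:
E(t, W) = 9
u = 47963 (u = 2 + (-219)² = 2 + 47961 = 47963)
E(8, 79) + u = 9 + 47963 = 47972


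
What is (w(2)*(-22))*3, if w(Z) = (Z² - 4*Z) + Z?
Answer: 132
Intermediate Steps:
w(Z) = Z² - 3*Z
(w(2)*(-22))*3 = ((2*(-3 + 2))*(-22))*3 = ((2*(-1))*(-22))*3 = -2*(-22)*3 = 44*3 = 132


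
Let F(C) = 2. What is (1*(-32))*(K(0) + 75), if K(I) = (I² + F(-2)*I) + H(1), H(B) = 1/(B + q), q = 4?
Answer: -12032/5 ≈ -2406.4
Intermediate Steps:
H(B) = 1/(4 + B) (H(B) = 1/(B + 4) = 1/(4 + B))
K(I) = ⅕ + I² + 2*I (K(I) = (I² + 2*I) + 1/(4 + 1) = (I² + 2*I) + 1/5 = (I² + 2*I) + ⅕ = ⅕ + I² + 2*I)
(1*(-32))*(K(0) + 75) = (1*(-32))*((⅕ + 0² + 2*0) + 75) = -32*((⅕ + 0 + 0) + 75) = -32*(⅕ + 75) = -32*376/5 = -12032/5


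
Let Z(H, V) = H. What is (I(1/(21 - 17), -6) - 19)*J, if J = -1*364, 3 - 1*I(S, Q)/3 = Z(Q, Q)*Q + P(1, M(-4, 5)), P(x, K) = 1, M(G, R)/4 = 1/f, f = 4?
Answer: 44044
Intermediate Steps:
M(G, R) = 1 (M(G, R) = 4/4 = 4*(¼) = 1)
I(S, Q) = 6 - 3*Q² (I(S, Q) = 9 - 3*(Q*Q + 1) = 9 - 3*(Q² + 1) = 9 - 3*(1 + Q²) = 9 + (-3 - 3*Q²) = 6 - 3*Q²)
J = -364
(I(1/(21 - 17), -6) - 19)*J = ((6 - 3*(-6)²) - 19)*(-364) = ((6 - 3*36) - 19)*(-364) = ((6 - 108) - 19)*(-364) = (-102 - 19)*(-364) = -121*(-364) = 44044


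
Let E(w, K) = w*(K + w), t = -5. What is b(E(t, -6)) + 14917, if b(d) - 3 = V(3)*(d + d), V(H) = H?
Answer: 15250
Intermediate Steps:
b(d) = 3 + 6*d (b(d) = 3 + 3*(d + d) = 3 + 3*(2*d) = 3 + 6*d)
b(E(t, -6)) + 14917 = (3 + 6*(-5*(-6 - 5))) + 14917 = (3 + 6*(-5*(-11))) + 14917 = (3 + 6*55) + 14917 = (3 + 330) + 14917 = 333 + 14917 = 15250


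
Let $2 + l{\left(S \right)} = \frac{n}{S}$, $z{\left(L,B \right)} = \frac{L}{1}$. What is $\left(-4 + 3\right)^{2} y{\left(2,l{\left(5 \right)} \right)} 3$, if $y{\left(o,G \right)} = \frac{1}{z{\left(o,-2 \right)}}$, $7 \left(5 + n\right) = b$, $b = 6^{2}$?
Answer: $\frac{3}{2} \approx 1.5$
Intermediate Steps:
$b = 36$
$n = \frac{1}{7}$ ($n = -5 + \frac{1}{7} \cdot 36 = -5 + \frac{36}{7} = \frac{1}{7} \approx 0.14286$)
$z{\left(L,B \right)} = L$ ($z{\left(L,B \right)} = L 1 = L$)
$l{\left(S \right)} = -2 + \frac{1}{7 S}$
$y{\left(o,G \right)} = \frac{1}{o}$
$\left(-4 + 3\right)^{2} y{\left(2,l{\left(5 \right)} \right)} 3 = \frac{\left(-4 + 3\right)^{2}}{2} \cdot 3 = \left(-1\right)^{2} \cdot \frac{1}{2} \cdot 3 = 1 \cdot \frac{1}{2} \cdot 3 = \frac{1}{2} \cdot 3 = \frac{3}{2}$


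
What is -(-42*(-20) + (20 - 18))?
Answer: -842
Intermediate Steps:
-(-42*(-20) + (20 - 18)) = -(840 + 2) = -1*842 = -842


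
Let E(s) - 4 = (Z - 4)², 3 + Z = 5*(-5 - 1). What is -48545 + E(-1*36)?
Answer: -47172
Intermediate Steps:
Z = -33 (Z = -3 + 5*(-5 - 1) = -3 + 5*(-6) = -3 - 30 = -33)
E(s) = 1373 (E(s) = 4 + (-33 - 4)² = 4 + (-37)² = 4 + 1369 = 1373)
-48545 + E(-1*36) = -48545 + 1373 = -47172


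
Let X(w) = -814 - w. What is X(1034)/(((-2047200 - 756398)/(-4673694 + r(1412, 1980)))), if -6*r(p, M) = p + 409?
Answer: -616967670/200257 ≈ -3080.9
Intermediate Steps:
r(p, M) = -409/6 - p/6 (r(p, M) = -(p + 409)/6 = -(409 + p)/6 = -409/6 - p/6)
X(1034)/(((-2047200 - 756398)/(-4673694 + r(1412, 1980)))) = (-814 - 1*1034)/(((-2047200 - 756398)/(-4673694 + (-409/6 - ⅙*1412)))) = (-814 - 1034)/((-2803598/(-4673694 + (-409/6 - 706/3)))) = -1848/((-2803598/(-4673694 - 607/2))) = -1848/((-2803598/(-9347995/2))) = -1848/((-2803598*(-2/9347995))) = -1848/5607196/9347995 = -1848*9347995/5607196 = -616967670/200257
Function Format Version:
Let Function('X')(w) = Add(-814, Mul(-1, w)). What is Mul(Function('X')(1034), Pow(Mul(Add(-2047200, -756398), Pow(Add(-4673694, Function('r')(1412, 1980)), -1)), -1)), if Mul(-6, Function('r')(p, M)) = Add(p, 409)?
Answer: Rational(-616967670, 200257) ≈ -3080.9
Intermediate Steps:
Function('r')(p, M) = Add(Rational(-409, 6), Mul(Rational(-1, 6), p)) (Function('r')(p, M) = Mul(Rational(-1, 6), Add(p, 409)) = Mul(Rational(-1, 6), Add(409, p)) = Add(Rational(-409, 6), Mul(Rational(-1, 6), p)))
Mul(Function('X')(1034), Pow(Mul(Add(-2047200, -756398), Pow(Add(-4673694, Function('r')(1412, 1980)), -1)), -1)) = Mul(Add(-814, Mul(-1, 1034)), Pow(Mul(Add(-2047200, -756398), Pow(Add(-4673694, Add(Rational(-409, 6), Mul(Rational(-1, 6), 1412))), -1)), -1)) = Mul(Add(-814, -1034), Pow(Mul(-2803598, Pow(Add(-4673694, Add(Rational(-409, 6), Rational(-706, 3))), -1)), -1)) = Mul(-1848, Pow(Mul(-2803598, Pow(Add(-4673694, Rational(-607, 2)), -1)), -1)) = Mul(-1848, Pow(Mul(-2803598, Pow(Rational(-9347995, 2), -1)), -1)) = Mul(-1848, Pow(Mul(-2803598, Rational(-2, 9347995)), -1)) = Mul(-1848, Pow(Rational(5607196, 9347995), -1)) = Mul(-1848, Rational(9347995, 5607196)) = Rational(-616967670, 200257)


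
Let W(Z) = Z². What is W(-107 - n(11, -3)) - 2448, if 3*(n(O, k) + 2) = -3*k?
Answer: 9216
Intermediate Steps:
n(O, k) = -2 - k (n(O, k) = -2 + (-3*k)/3 = -2 - k)
W(-107 - n(11, -3)) - 2448 = (-107 - (-2 - 1*(-3)))² - 2448 = (-107 - (-2 + 3))² - 2448 = (-107 - 1*1)² - 2448 = (-107 - 1)² - 2448 = (-108)² - 2448 = 11664 - 2448 = 9216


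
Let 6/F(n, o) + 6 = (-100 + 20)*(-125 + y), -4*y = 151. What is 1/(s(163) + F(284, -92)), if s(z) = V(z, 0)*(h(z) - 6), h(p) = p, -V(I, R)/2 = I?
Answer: -2169/111013757 ≈ -1.9538e-5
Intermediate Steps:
y = -151/4 (y = -1/4*151 = -151/4 ≈ -37.750)
V(I, R) = -2*I
s(z) = -2*z*(-6 + z) (s(z) = (-2*z)*(z - 6) = (-2*z)*(-6 + z) = -2*z*(-6 + z))
F(n, o) = 1/2169 (F(n, o) = 6/(-6 + (-100 + 20)*(-125 - 151/4)) = 6/(-6 - 80*(-651/4)) = 6/(-6 + 13020) = 6/13014 = 6*(1/13014) = 1/2169)
1/(s(163) + F(284, -92)) = 1/(2*163*(6 - 1*163) + 1/2169) = 1/(2*163*(6 - 163) + 1/2169) = 1/(2*163*(-157) + 1/2169) = 1/(-51182 + 1/2169) = 1/(-111013757/2169) = -2169/111013757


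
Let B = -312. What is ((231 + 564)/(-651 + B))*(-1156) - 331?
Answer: 200089/321 ≈ 623.33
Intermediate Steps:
((231 + 564)/(-651 + B))*(-1156) - 331 = ((231 + 564)/(-651 - 312))*(-1156) - 331 = (795/(-963))*(-1156) - 331 = (795*(-1/963))*(-1156) - 331 = -265/321*(-1156) - 331 = 306340/321 - 331 = 200089/321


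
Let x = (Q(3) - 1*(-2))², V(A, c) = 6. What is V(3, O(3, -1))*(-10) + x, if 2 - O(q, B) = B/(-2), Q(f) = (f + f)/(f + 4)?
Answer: -2540/49 ≈ -51.837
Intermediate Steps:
Q(f) = 2*f/(4 + f) (Q(f) = (2*f)/(4 + f) = 2*f/(4 + f))
O(q, B) = 2 + B/2 (O(q, B) = 2 - B/(-2) = 2 - B*(-1)/2 = 2 - (-1)*B/2 = 2 + B/2)
x = 400/49 (x = (2*3/(4 + 3) - 1*(-2))² = (2*3/7 + 2)² = (2*3*(⅐) + 2)² = (6/7 + 2)² = (20/7)² = 400/49 ≈ 8.1633)
V(3, O(3, -1))*(-10) + x = 6*(-10) + 400/49 = -60 + 400/49 = -2540/49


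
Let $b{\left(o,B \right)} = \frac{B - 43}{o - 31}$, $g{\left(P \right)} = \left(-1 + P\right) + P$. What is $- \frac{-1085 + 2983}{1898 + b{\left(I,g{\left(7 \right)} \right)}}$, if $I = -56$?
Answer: $- \frac{27521}{27526} \approx -0.99982$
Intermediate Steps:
$g{\left(P \right)} = -1 + 2 P$
$b{\left(o,B \right)} = \frac{-43 + B}{-31 + o}$
$- \frac{-1085 + 2983}{1898 + b{\left(I,g{\left(7 \right)} \right)}} = - \frac{-1085 + 2983}{1898 + \frac{-43 + \left(-1 + 2 \cdot 7\right)}{-31 - 56}} = - \frac{1898}{1898 + \frac{-43 + \left(-1 + 14\right)}{-87}} = - \frac{1898}{1898 - \frac{-43 + 13}{87}} = - \frac{1898}{1898 - - \frac{10}{29}} = - \frac{1898}{1898 + \frac{10}{29}} = - \frac{1898}{\frac{55052}{29}} = - \frac{1898 \cdot 29}{55052} = \left(-1\right) \frac{27521}{27526} = - \frac{27521}{27526}$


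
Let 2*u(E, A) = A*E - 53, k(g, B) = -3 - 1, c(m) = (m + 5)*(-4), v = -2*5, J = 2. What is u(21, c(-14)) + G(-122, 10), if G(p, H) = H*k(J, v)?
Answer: 623/2 ≈ 311.50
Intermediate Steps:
v = -10
c(m) = -20 - 4*m (c(m) = (5 + m)*(-4) = -20 - 4*m)
k(g, B) = -4
u(E, A) = -53/2 + A*E/2 (u(E, A) = (A*E - 53)/2 = (-53 + A*E)/2 = -53/2 + A*E/2)
G(p, H) = -4*H (G(p, H) = H*(-4) = -4*H)
u(21, c(-14)) + G(-122, 10) = (-53/2 + (½)*(-20 - 4*(-14))*21) - 4*10 = (-53/2 + (½)*(-20 + 56)*21) - 40 = (-53/2 + (½)*36*21) - 40 = (-53/2 + 378) - 40 = 703/2 - 40 = 623/2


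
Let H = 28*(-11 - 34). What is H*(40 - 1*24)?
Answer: -20160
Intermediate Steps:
H = -1260 (H = 28*(-45) = -1260)
H*(40 - 1*24) = -1260*(40 - 1*24) = -1260*(40 - 24) = -1260*16 = -20160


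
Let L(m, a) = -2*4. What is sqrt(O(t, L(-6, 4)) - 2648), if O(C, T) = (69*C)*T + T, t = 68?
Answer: 16*I*sqrt(157) ≈ 200.48*I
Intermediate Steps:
L(m, a) = -8
O(C, T) = T + 69*C*T (O(C, T) = 69*C*T + T = T + 69*C*T)
sqrt(O(t, L(-6, 4)) - 2648) = sqrt(-8*(1 + 69*68) - 2648) = sqrt(-8*(1 + 4692) - 2648) = sqrt(-8*4693 - 2648) = sqrt(-37544 - 2648) = sqrt(-40192) = 16*I*sqrt(157)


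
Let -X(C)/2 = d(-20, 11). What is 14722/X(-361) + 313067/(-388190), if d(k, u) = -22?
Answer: 64785889/194095 ≈ 333.78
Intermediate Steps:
X(C) = 44 (X(C) = -2*(-22) = 44)
14722/X(-361) + 313067/(-388190) = 14722/44 + 313067/(-388190) = 14722*(1/44) + 313067*(-1/388190) = 7361/22 - 313067/388190 = 64785889/194095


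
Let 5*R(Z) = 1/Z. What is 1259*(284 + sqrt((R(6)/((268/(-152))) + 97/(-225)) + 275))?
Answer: 357556 + 1259*sqrt(277302347)/1005 ≈ 3.7842e+5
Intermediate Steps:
R(Z) = 1/(5*Z)
1259*(284 + sqrt((R(6)/((268/(-152))) + 97/(-225)) + 275)) = 1259*(284 + sqrt((((1/5)/6)/((268/(-152))) + 97/(-225)) + 275)) = 1259*(284 + sqrt((((1/5)*(1/6))/((268*(-1/152))) + 97*(-1/225)) + 275)) = 1259*(284 + sqrt((1/(30*(-67/38)) - 97/225) + 275)) = 1259*(284 + sqrt(((1/30)*(-38/67) - 97/225) + 275)) = 1259*(284 + sqrt((-19/1005 - 97/225) + 275)) = 1259*(284 + sqrt(-6784/15075 + 275)) = 1259*(284 + sqrt(4138841/15075)) = 1259*(284 + sqrt(277302347)/1005) = 357556 + 1259*sqrt(277302347)/1005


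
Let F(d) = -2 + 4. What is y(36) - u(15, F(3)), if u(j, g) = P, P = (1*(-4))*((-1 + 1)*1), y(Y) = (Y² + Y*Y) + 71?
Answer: 2663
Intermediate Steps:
y(Y) = 71 + 2*Y² (y(Y) = (Y² + Y²) + 71 = 2*Y² + 71 = 71 + 2*Y²)
F(d) = 2
P = 0 (P = -0 = -4*0 = 0)
u(j, g) = 0
y(36) - u(15, F(3)) = (71 + 2*36²) - 1*0 = (71 + 2*1296) + 0 = (71 + 2592) + 0 = 2663 + 0 = 2663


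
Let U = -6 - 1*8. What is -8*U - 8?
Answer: 104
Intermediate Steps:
U = -14 (U = -6 - 8 = -14)
-8*U - 8 = -8*(-14) - 8 = 112 - 8 = 104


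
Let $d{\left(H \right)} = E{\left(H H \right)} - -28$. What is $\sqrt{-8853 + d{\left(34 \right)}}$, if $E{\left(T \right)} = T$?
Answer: $i \sqrt{7669} \approx 87.573 i$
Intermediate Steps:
$d{\left(H \right)} = 28 + H^{2}$ ($d{\left(H \right)} = H H - -28 = H^{2} + 28 = 28 + H^{2}$)
$\sqrt{-8853 + d{\left(34 \right)}} = \sqrt{-8853 + \left(28 + 34^{2}\right)} = \sqrt{-8853 + \left(28 + 1156\right)} = \sqrt{-8853 + 1184} = \sqrt{-7669} = i \sqrt{7669}$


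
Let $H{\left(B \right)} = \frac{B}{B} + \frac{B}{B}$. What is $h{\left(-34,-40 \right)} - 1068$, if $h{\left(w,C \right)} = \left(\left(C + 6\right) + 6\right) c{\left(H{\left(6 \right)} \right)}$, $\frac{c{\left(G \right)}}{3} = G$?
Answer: $-1236$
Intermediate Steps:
$H{\left(B \right)} = 2$ ($H{\left(B \right)} = 1 + 1 = 2$)
$c{\left(G \right)} = 3 G$
$h{\left(w,C \right)} = 72 + 6 C$ ($h{\left(w,C \right)} = \left(\left(C + 6\right) + 6\right) 3 \cdot 2 = \left(\left(6 + C\right) + 6\right) 6 = \left(12 + C\right) 6 = 72 + 6 C$)
$h{\left(-34,-40 \right)} - 1068 = \left(72 + 6 \left(-40\right)\right) - 1068 = \left(72 - 240\right) - 1068 = -168 - 1068 = -1236$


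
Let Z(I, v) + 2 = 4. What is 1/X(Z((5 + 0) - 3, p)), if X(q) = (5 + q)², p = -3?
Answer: 1/49 ≈ 0.020408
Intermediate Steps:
Z(I, v) = 2 (Z(I, v) = -2 + 4 = 2)
1/X(Z((5 + 0) - 3, p)) = 1/((5 + 2)²) = 1/(7²) = 1/49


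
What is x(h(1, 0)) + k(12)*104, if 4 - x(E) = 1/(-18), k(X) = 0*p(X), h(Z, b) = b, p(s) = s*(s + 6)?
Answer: 73/18 ≈ 4.0556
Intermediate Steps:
p(s) = s*(6 + s)
k(X) = 0 (k(X) = 0*(X*(6 + X)) = 0)
x(E) = 73/18 (x(E) = 4 - 1/(-18) = 4 - 1*(-1/18) = 4 + 1/18 = 73/18)
x(h(1, 0)) + k(12)*104 = 73/18 + 0*104 = 73/18 + 0 = 73/18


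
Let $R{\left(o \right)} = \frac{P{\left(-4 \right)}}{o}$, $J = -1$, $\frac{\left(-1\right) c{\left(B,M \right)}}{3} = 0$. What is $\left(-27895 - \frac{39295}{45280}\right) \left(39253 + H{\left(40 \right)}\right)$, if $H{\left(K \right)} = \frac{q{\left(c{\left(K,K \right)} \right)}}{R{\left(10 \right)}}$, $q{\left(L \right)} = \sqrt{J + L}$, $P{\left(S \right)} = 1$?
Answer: $- \frac{9916288300687}{9056} - \frac{1263124895 i}{4528} \approx -1.095 \cdot 10^{9} - 2.7896 \cdot 10^{5} i$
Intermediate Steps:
$c{\left(B,M \right)} = 0$ ($c{\left(B,M \right)} = \left(-3\right) 0 = 0$)
$q{\left(L \right)} = \sqrt{-1 + L}$
$R{\left(o \right)} = \frac{1}{o}$ ($R{\left(o \right)} = 1 \frac{1}{o} = \frac{1}{o}$)
$H{\left(K \right)} = 10 i$ ($H{\left(K \right)} = \frac{\sqrt{-1 + 0}}{\frac{1}{10}} = \sqrt{-1} \frac{1}{\frac{1}{10}} = i 10 = 10 i$)
$\left(-27895 - \frac{39295}{45280}\right) \left(39253 + H{\left(40 \right)}\right) = \left(-27895 - \frac{39295}{45280}\right) \left(39253 + 10 i\right) = \left(-27895 - \frac{7859}{9056}\right) \left(39253 + 10 i\right) = - \frac{252624979 \left(39253 + 10 i\right)}{9056} = - \frac{9916288300687}{9056} - \frac{1263124895 i}{4528}$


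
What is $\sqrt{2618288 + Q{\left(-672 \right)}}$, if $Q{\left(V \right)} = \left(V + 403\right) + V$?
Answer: $\sqrt{2617347} \approx 1617.8$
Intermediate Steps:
$Q{\left(V \right)} = 403 + 2 V$ ($Q{\left(V \right)} = \left(403 + V\right) + V = 403 + 2 V$)
$\sqrt{2618288 + Q{\left(-672 \right)}} = \sqrt{2618288 + \left(403 + 2 \left(-672\right)\right)} = \sqrt{2618288 + \left(403 - 1344\right)} = \sqrt{2618288 - 941} = \sqrt{2617347}$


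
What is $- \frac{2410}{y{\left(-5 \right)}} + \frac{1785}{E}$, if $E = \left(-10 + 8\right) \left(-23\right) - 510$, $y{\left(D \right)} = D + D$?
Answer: $\frac{110039}{464} \approx 237.15$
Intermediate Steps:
$y{\left(D \right)} = 2 D$
$E = -464$ ($E = \left(-2\right) \left(-23\right) - 510 = 46 - 510 = -464$)
$- \frac{2410}{y{\left(-5 \right)}} + \frac{1785}{E} = - \frac{2410}{2 \left(-5\right)} + \frac{1785}{-464} = - \frac{2410}{-10} + 1785 \left(- \frac{1}{464}\right) = \left(-2410\right) \left(- \frac{1}{10}\right) - \frac{1785}{464} = 241 - \frac{1785}{464} = \frac{110039}{464}$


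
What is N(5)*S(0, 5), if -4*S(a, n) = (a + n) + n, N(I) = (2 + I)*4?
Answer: -70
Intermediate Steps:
N(I) = 8 + 4*I
S(a, n) = -n/2 - a/4 (S(a, n) = -((a + n) + n)/4 = -(a + 2*n)/4 = -n/2 - a/4)
N(5)*S(0, 5) = (8 + 4*5)*(-½*5 - ¼*0) = (8 + 20)*(-5/2 + 0) = 28*(-5/2) = -70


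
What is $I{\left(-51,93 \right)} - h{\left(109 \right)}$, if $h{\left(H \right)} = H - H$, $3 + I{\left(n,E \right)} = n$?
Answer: $-54$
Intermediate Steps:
$I{\left(n,E \right)} = -3 + n$
$h{\left(H \right)} = 0$
$I{\left(-51,93 \right)} - h{\left(109 \right)} = \left(-3 - 51\right) - 0 = -54 + 0 = -54$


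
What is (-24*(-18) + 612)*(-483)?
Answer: -504252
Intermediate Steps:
(-24*(-18) + 612)*(-483) = (432 + 612)*(-483) = 1044*(-483) = -504252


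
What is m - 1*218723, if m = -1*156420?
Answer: -375143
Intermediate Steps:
m = -156420
m - 1*218723 = -156420 - 1*218723 = -156420 - 218723 = -375143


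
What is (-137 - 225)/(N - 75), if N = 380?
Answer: -362/305 ≈ -1.1869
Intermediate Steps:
(-137 - 225)/(N - 75) = (-137 - 225)/(380 - 75) = -362/305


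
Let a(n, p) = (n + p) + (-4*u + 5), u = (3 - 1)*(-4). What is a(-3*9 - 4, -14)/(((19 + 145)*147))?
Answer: -2/6027 ≈ -0.00033184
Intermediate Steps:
u = -8 (u = 2*(-4) = -8)
a(n, p) = 37 + n + p (a(n, p) = (n + p) + (-4*(-8) + 5) = (n + p) + (32 + 5) = (n + p) + 37 = 37 + n + p)
a(-3*9 - 4, -14)/(((19 + 145)*147)) = (37 + (-3*9 - 4) - 14)/(((19 + 145)*147)) = (37 + (-27 - 4) - 14)/((164*147)) = (37 - 31 - 14)/24108 = -8*1/24108 = -2/6027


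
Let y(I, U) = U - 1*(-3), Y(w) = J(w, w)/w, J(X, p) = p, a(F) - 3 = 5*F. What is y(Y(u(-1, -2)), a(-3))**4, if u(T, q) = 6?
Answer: 6561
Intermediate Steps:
a(F) = 3 + 5*F
Y(w) = 1 (Y(w) = w/w = 1)
y(I, U) = 3 + U (y(I, U) = U + 3 = 3 + U)
y(Y(u(-1, -2)), a(-3))**4 = (3 + (3 + 5*(-3)))**4 = (3 + (3 - 15))**4 = (3 - 12)**4 = (-9)**4 = 6561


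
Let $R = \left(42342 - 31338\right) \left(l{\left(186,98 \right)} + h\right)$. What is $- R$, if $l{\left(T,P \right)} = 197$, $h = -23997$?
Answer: $261895200$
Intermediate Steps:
$R = -261895200$ ($R = \left(42342 - 31338\right) \left(197 - 23997\right) = 11004 \left(-23800\right) = -261895200$)
$- R = \left(-1\right) \left(-261895200\right) = 261895200$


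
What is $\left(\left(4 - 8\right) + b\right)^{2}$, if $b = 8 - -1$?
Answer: $25$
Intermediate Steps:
$b = 9$ ($b = 8 + 1 = 9$)
$\left(\left(4 - 8\right) + b\right)^{2} = \left(\left(4 - 8\right) + 9\right)^{2} = \left(-4 + 9\right)^{2} = 5^{2} = 25$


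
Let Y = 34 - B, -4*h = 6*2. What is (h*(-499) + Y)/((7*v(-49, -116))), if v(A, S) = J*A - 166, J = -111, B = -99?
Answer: 1630/36911 ≈ 0.044160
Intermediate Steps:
h = -3 (h = -3*2/2 = -1/4*12 = -3)
v(A, S) = -166 - 111*A (v(A, S) = -111*A - 166 = -166 - 111*A)
Y = 133 (Y = 34 - 1*(-99) = 34 + 99 = 133)
(h*(-499) + Y)/((7*v(-49, -116))) = (-3*(-499) + 133)/((7*(-166 - 111*(-49)))) = (1497 + 133)/((7*(-166 + 5439))) = 1630/((7*5273)) = 1630/36911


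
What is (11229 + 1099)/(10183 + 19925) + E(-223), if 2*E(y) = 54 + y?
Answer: -1265899/15054 ≈ -84.091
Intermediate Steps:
E(y) = 27 + y/2 (E(y) = (54 + y)/2 = 27 + y/2)
(11229 + 1099)/(10183 + 19925) + E(-223) = (11229 + 1099)/(10183 + 19925) + (27 + (1/2)*(-223)) = 12328/30108 + (27 - 223/2) = 12328*(1/30108) - 169/2 = 3082/7527 - 169/2 = -1265899/15054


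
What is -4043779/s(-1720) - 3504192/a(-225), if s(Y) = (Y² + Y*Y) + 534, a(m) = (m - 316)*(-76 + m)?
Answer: -21393967480267/963584585894 ≈ -22.202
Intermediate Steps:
a(m) = (-316 + m)*(-76 + m)
s(Y) = 534 + 2*Y² (s(Y) = (Y² + Y²) + 534 = 2*Y² + 534 = 534 + 2*Y²)
-4043779/s(-1720) - 3504192/a(-225) = -4043779/(534 + 2*(-1720)²) - 3504192/(24016 + (-225)² - 392*(-225)) = -4043779/(534 + 2*2958400) - 3504192/(24016 + 50625 + 88200) = -4043779/(534 + 5916800) - 3504192/162841 = -4043779/5917334 - 3504192*1/162841 = -4043779*1/5917334 - 3504192/162841 = -4043779/5917334 - 3504192/162841 = -21393967480267/963584585894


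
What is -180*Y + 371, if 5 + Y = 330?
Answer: -58129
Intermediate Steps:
Y = 325 (Y = -5 + 330 = 325)
-180*Y + 371 = -180*325 + 371 = -58500 + 371 = -58129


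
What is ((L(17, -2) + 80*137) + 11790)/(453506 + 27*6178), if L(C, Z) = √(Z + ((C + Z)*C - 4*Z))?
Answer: 1625/44308 + 3*√29/620312 ≈ 0.036701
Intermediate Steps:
L(C, Z) = √(-3*Z + C*(C + Z)) (L(C, Z) = √(Z + (C*(C + Z) - 4*Z)) = √(Z + (-4*Z + C*(C + Z))) = √(-3*Z + C*(C + Z)))
((L(17, -2) + 80*137) + 11790)/(453506 + 27*6178) = ((√(17² - 3*(-2) + 17*(-2)) + 80*137) + 11790)/(453506 + 27*6178) = ((√(289 + 6 - 34) + 10960) + 11790)/(453506 + 166806) = ((√261 + 10960) + 11790)/620312 = ((3*√29 + 10960) + 11790)*(1/620312) = ((10960 + 3*√29) + 11790)*(1/620312) = (22750 + 3*√29)*(1/620312) = 1625/44308 + 3*√29/620312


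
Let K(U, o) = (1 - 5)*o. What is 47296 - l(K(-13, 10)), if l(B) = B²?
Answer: 45696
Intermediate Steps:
K(U, o) = -4*o
47296 - l(K(-13, 10)) = 47296 - (-4*10)² = 47296 - 1*(-40)² = 47296 - 1*1600 = 47296 - 1600 = 45696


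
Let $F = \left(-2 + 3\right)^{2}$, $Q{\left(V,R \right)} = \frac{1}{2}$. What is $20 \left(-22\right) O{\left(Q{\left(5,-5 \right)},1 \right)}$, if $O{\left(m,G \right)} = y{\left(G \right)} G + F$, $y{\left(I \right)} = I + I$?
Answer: $-1320$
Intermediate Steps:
$y{\left(I \right)} = 2 I$
$Q{\left(V,R \right)} = \frac{1}{2}$
$F = 1$ ($F = 1^{2} = 1$)
$O{\left(m,G \right)} = 1 + 2 G^{2}$ ($O{\left(m,G \right)} = 2 G G + 1 = 2 G^{2} + 1 = 1 + 2 G^{2}$)
$20 \left(-22\right) O{\left(Q{\left(5,-5 \right)},1 \right)} = 20 \left(-22\right) \left(1 + 2 \cdot 1^{2}\right) = - 440 \left(1 + 2 \cdot 1\right) = - 440 \left(1 + 2\right) = \left(-440\right) 3 = -1320$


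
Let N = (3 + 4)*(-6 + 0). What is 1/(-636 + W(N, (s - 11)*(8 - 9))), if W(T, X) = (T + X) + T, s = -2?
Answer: -1/707 ≈ -0.0014144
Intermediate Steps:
N = -42 (N = 7*(-6) = -42)
W(T, X) = X + 2*T
1/(-636 + W(N, (s - 11)*(8 - 9))) = 1/(-636 + ((-2 - 11)*(8 - 9) + 2*(-42))) = 1/(-636 + (-13*(-1) - 84)) = 1/(-636 + (13 - 84)) = 1/(-636 - 71) = 1/(-707) = -1/707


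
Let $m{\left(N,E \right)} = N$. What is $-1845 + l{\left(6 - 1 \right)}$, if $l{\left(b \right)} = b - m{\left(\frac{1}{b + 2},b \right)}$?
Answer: $- \frac{12881}{7} \approx -1840.1$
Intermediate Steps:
$l{\left(b \right)} = b - \frac{1}{2 + b}$ ($l{\left(b \right)} = b - \frac{1}{b + 2} = b - \frac{1}{2 + b}$)
$-1845 + l{\left(6 - 1 \right)} = -1845 + \frac{-1 + \left(6 - 1\right) \left(2 + \left(6 - 1\right)\right)}{2 + \left(6 - 1\right)} = -1845 + \frac{-1 + 5 \left(2 + 5\right)}{2 + 5} = -1845 + \frac{-1 + 5 \cdot 7}{7} = -1845 + \frac{-1 + 35}{7} = -1845 + \frac{1}{7} \cdot 34 = -1845 + \frac{34}{7} = - \frac{12881}{7}$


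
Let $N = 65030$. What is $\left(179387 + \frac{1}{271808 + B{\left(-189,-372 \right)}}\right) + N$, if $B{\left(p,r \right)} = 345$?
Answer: $\frac{66518819802}{272153} \approx 2.4442 \cdot 10^{5}$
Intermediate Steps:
$\left(179387 + \frac{1}{271808 + B{\left(-189,-372 \right)}}\right) + N = \left(179387 + \frac{1}{271808 + 345}\right) + 65030 = \left(179387 + \frac{1}{272153}\right) + 65030 = \frac{48820710212}{272153} + 65030 = \frac{66518819802}{272153}$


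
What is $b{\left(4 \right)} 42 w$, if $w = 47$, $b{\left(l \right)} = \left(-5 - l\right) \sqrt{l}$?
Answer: $-35532$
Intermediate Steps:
$b{\left(l \right)} = \sqrt{l} \left(-5 - l\right)$
$b{\left(4 \right)} 42 w = \sqrt{4} \left(-5 - 4\right) 42 \cdot 47 = 2 \left(-5 - 4\right) 42 \cdot 47 = 2 \left(-9\right) 42 \cdot 47 = \left(-18\right) 42 \cdot 47 = \left(-756\right) 47 = -35532$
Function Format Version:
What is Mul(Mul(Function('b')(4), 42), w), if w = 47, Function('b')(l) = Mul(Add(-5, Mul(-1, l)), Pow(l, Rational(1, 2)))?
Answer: -35532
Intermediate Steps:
Function('b')(l) = Mul(Pow(l, Rational(1, 2)), Add(-5, Mul(-1, l)))
Mul(Mul(Function('b')(4), 42), w) = Mul(Mul(Mul(Pow(4, Rational(1, 2)), Add(-5, Mul(-1, 4))), 42), 47) = Mul(Mul(Mul(2, Add(-5, -4)), 42), 47) = Mul(Mul(Mul(2, -9), 42), 47) = Mul(Mul(-18, 42), 47) = Mul(-756, 47) = -35532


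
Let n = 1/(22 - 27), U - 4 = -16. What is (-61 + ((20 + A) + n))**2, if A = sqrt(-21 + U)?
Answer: 41611/25 - 412*I*sqrt(33)/5 ≈ 1664.4 - 473.35*I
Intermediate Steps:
U = -12 (U = 4 - 16 = -12)
A = I*sqrt(33) (A = sqrt(-21 - 12) = sqrt(-33) = I*sqrt(33) ≈ 5.7446*I)
n = -1/5 (n = 1/(-5) = -1/5 ≈ -0.20000)
(-61 + ((20 + A) + n))**2 = (-61 + ((20 + I*sqrt(33)) - 1/5))**2 = (-61 + (99/5 + I*sqrt(33)))**2 = (-206/5 + I*sqrt(33))**2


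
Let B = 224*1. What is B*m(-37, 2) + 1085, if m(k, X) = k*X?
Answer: -15491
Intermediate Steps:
B = 224
m(k, X) = X*k
B*m(-37, 2) + 1085 = 224*(2*(-37)) + 1085 = 224*(-74) + 1085 = -16576 + 1085 = -15491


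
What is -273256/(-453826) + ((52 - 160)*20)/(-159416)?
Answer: 2783852666/4521695351 ≈ 0.61567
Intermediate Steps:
-273256/(-453826) + ((52 - 160)*20)/(-159416) = -273256*(-1/453826) - 108*20*(-1/159416) = 136628/226913 - 2160*(-1/159416) = 136628/226913 + 270/19927 = 2783852666/4521695351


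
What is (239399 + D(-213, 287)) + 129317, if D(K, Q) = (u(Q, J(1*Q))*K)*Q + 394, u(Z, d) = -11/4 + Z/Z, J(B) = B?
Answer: 1904357/4 ≈ 4.7609e+5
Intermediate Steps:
u(Z, d) = -7/4 (u(Z, d) = -11*1/4 + 1 = -11/4 + 1 = -7/4)
D(K, Q) = 394 - 7*K*Q/4 (D(K, Q) = (-7*K/4)*Q + 394 = -7*K*Q/4 + 394 = 394 - 7*K*Q/4)
(239399 + D(-213, 287)) + 129317 = (239399 + (394 - 7/4*(-213)*287)) + 129317 = (239399 + (394 + 427917/4)) + 129317 = (239399 + 429493/4) + 129317 = 1387089/4 + 129317 = 1904357/4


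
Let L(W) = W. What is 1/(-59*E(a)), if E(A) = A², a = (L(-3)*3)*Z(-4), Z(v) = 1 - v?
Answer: -1/119475 ≈ -8.3700e-6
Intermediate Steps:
a = -45 (a = (-3*3)*(1 - 1*(-4)) = -9*(1 + 4) = -9*5 = -45)
1/(-59*E(a)) = 1/(-59*(-45)²) = 1/(-59*2025) = 1/(-119475) = -1/119475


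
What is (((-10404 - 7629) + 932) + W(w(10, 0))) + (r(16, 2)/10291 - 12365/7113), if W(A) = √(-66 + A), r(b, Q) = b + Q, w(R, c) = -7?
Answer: -1251918319364/73199883 + I*√73 ≈ -17103.0 + 8.544*I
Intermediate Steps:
r(b, Q) = Q + b
(((-10404 - 7629) + 932) + W(w(10, 0))) + (r(16, 2)/10291 - 12365/7113) = (((-10404 - 7629) + 932) + √(-66 - 7)) + ((2 + 16)/10291 - 12365/7113) = ((-18033 + 932) + √(-73)) + (18*(1/10291) - 12365*1/7113) = (-17101 + I*√73) + (18/10291 - 12365/7113) = (-17101 + I*√73) - 127120181/73199883 = -1251918319364/73199883 + I*√73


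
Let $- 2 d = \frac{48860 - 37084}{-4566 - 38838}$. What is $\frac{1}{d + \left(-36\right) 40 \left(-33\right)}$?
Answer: $\frac{10851}{515640992} \approx 2.1044 \cdot 10^{-5}$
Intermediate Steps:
$d = \frac{1472}{10851}$ ($d = - \frac{\left(48860 - 37084\right) \frac{1}{-4566 - 38838}}{2} = - \frac{11776 \frac{1}{-43404}}{2} = - \frac{11776 \left(- \frac{1}{43404}\right)}{2} = \left(- \frac{1}{2}\right) \left(- \frac{2944}{10851}\right) = \frac{1472}{10851} \approx 0.13566$)
$\frac{1}{d + \left(-36\right) 40 \left(-33\right)} = \frac{1}{\frac{1472}{10851} + \left(-36\right) 40 \left(-33\right)} = \frac{1}{\frac{1472}{10851} - -47520} = \frac{1}{\frac{1472}{10851} + 47520} = \frac{1}{\frac{515640992}{10851}} = \frac{10851}{515640992}$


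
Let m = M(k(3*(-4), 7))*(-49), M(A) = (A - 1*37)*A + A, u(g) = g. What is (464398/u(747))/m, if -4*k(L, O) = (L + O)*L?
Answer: -464398/28001295 ≈ -0.016585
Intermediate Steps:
k(L, O) = -L*(L + O)/4 (k(L, O) = -(L + O)*L/4 = -L*(L + O)/4)
M(A) = A + A*(-37 + A) (M(A) = (A - 37)*A + A = (-37 + A)*A + A = A*(-37 + A) + A = A + A*(-37 + A))
m = -37485 (m = ((-3*(-4)*(3*(-4) + 7)/4)*(-36 - 3*(-4)*(3*(-4) + 7)/4))*(-49) = ((-¼*(-12)*(-12 + 7))*(-36 - ¼*(-12)*(-12 + 7)))*(-49) = ((-¼*(-12)*(-5))*(-36 - ¼*(-12)*(-5)))*(-49) = -15*(-36 - 15)*(-49) = -15*(-51)*(-49) = 765*(-49) = -37485)
(464398/u(747))/m = (464398/747)/(-37485) = (464398*(1/747))*(-1/37485) = (464398/747)*(-1/37485) = -464398/28001295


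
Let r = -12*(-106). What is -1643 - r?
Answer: -2915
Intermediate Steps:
r = 1272
-1643 - r = -1643 - 1*1272 = -1643 - 1272 = -2915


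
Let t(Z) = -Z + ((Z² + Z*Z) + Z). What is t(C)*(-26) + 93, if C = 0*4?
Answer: 93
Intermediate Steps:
C = 0
t(Z) = 2*Z² (t(Z) = -Z + ((Z² + Z²) + Z) = -Z + (2*Z² + Z) = -Z + (Z + 2*Z²) = 2*Z²)
t(C)*(-26) + 93 = (2*0²)*(-26) + 93 = (2*0)*(-26) + 93 = 0*(-26) + 93 = 0 + 93 = 93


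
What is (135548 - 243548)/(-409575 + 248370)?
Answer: 7200/10747 ≈ 0.66995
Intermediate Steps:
(135548 - 243548)/(-409575 + 248370) = -108000/(-161205) = -108000*(-1/161205) = 7200/10747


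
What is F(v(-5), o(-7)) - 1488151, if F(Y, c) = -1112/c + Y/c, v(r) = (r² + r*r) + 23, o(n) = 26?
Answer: -38692965/26 ≈ -1.4882e+6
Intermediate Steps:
v(r) = 23 + 2*r² (v(r) = (r² + r²) + 23 = 2*r² + 23 = 23 + 2*r²)
F(v(-5), o(-7)) - 1488151 = (-1112 + (23 + 2*(-5)²))/26 - 1488151 = (-1112 + (23 + 2*25))/26 - 1488151 = (-1112 + (23 + 50))/26 - 1488151 = (-1112 + 73)/26 - 1488151 = (1/26)*(-1039) - 1488151 = -1039/26 - 1488151 = -38692965/26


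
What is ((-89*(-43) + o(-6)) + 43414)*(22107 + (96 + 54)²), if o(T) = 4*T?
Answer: 2106208719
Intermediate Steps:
((-89*(-43) + o(-6)) + 43414)*(22107 + (96 + 54)²) = ((-89*(-43) + 4*(-6)) + 43414)*(22107 + (96 + 54)²) = ((3827 - 24) + 43414)*(22107 + 150²) = (3803 + 43414)*(22107 + 22500) = 47217*44607 = 2106208719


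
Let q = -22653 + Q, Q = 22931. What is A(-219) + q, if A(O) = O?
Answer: 59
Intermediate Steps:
q = 278 (q = -22653 + 22931 = 278)
A(-219) + q = -219 + 278 = 59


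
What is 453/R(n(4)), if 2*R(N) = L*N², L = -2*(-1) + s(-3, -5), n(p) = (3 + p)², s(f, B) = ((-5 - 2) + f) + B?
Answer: -906/31213 ≈ -0.029026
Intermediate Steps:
s(f, B) = -7 + B + f (s(f, B) = (-7 + f) + B = -7 + B + f)
L = -13 (L = -2*(-1) + (-7 - 5 - 3) = 2 - 15 = -13)
R(N) = -13*N²/2 (R(N) = (-13*N²)/2 = -13*N²/2)
453/R(n(4)) = 453/((-13*(3 + 4)⁴/2)) = 453/((-13*(7²)²/2)) = 453/((-13/2*49²)) = 453/((-13/2*2401)) = 453/(-31213/2) = 453*(-2/31213) = -906/31213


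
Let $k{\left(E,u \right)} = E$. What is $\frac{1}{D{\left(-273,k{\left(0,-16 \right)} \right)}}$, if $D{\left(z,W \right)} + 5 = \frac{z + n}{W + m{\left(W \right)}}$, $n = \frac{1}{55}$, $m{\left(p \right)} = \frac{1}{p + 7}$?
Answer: $- \frac{55}{105373} \approx -0.00052196$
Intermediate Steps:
$m{\left(p \right)} = \frac{1}{7 + p}$
$n = \frac{1}{55} \approx 0.018182$
$D{\left(z,W \right)} = -5 + \frac{\frac{1}{55} + z}{W + \frac{1}{7 + W}}$ ($D{\left(z,W \right)} = -5 + \frac{z + \frac{1}{55}}{W + \frac{1}{7 + W}} = -5 + \frac{\frac{1}{55} + z}{W + \frac{1}{7 + W}}$)
$\frac{1}{D{\left(-273,k{\left(0,-16 \right)} \right)}} = \frac{1}{\frac{1}{55} \frac{1}{1 + 0 \left(7 + 0\right)} \left(-275 - \left(7 + 0\right) \left(-1 - -15015 + 275 \cdot 0\right)\right)} = \frac{1}{\frac{1}{55} \frac{1}{1 + 0 \cdot 7} \left(-275 - 7 \left(-1 + 15015 + 0\right)\right)} = \frac{1}{\frac{1}{55} \frac{1}{1 + 0} \left(-275 - 7 \cdot 15014\right)} = \frac{1}{\frac{1}{55} \cdot 1^{-1} \left(-275 - 105098\right)} = \frac{1}{\frac{1}{55} \cdot 1 \left(-105373\right)} = \frac{1}{- \frac{105373}{55}} = - \frac{55}{105373}$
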